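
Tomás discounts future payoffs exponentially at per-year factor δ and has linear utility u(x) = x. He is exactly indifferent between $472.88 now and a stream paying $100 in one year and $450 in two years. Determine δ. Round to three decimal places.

δ ≈ 0.920

Present value of the stream is 100·δ + 450·δ². Indifference gives 100δ + 450δ² = 472.88.
Rearranged: 450δ² + 100δ − 472.88 = 0.
By the quadratic formula (taking the positive root), δ = (−100 + √861184.00) / 900 ≈ 0.920.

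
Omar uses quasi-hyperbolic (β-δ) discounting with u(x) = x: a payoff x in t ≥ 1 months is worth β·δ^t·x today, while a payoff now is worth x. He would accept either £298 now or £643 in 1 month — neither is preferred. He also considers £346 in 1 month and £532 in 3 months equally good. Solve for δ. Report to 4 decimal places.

δ ≈ 0.8065

From the later pair, β·δ^1·346 = β·δ^3·532; dividing through, δ^2 = 346/532 = 0.65038, so δ = 0.80646.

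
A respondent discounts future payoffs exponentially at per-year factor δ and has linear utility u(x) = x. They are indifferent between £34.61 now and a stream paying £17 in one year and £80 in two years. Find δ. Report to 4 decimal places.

δ ≈ 0.5600

The stream is worth 17δ + 80δ² today, so 17δ + 80δ² = 34.61.
So 80δ² + 17δ − 34.61 = 0.
δ = (−17 + √(17² + 4·80·34.61)) / (2·80) = (−17 + √11364.20) / 160 ≈ 0.5600.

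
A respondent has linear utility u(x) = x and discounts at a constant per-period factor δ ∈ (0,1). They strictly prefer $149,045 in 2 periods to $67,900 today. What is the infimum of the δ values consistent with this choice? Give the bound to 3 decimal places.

δ > 0.675

The preference means 67900 < δ^2·149045.
Dividing by 149045: δ^2 > 0.45557. Both sides are positive, so the square root keeps the direction.
δ > 0.45557^(1/2) = 0.675.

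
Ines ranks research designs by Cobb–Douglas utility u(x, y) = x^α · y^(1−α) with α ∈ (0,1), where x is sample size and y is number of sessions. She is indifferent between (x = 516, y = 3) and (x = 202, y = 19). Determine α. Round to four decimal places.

Set the two utilities equal: 516^α·3^(1−α) = 202^α·19^(1−α).
(516/202)^α = (19/3)^(1−α); take logs: α·ln(516/202) = (1−α)·ln(19/3), i.e. α·0.9378391 = (1−α)·1.8458267.
So α/(1−α) = (1.8458267)/(0.9378391) = 1.9681699, and α = 1.9681699/2.9681699 ≈ 0.6631.

α ≈ 0.6631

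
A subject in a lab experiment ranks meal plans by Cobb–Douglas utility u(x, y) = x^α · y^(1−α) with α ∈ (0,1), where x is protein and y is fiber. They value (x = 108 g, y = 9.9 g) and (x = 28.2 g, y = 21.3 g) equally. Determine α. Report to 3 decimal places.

α ≈ 0.363

The Cobb–Douglas utilities coincide, so 108^α·9.9^(1−α) = 28.2^α·21.3^(1−α).
(108/28.2)^α = (21.3/9.9)^(1−α); take logs: α·ln(108/28.2) = (1−α)·ln(21.3/9.9), i.e. α·1.342809 = (1−α)·0.766172.
Thus α·(2.108981) = 0.766172, so α = 0.766172/2.108981 ≈ 0.363.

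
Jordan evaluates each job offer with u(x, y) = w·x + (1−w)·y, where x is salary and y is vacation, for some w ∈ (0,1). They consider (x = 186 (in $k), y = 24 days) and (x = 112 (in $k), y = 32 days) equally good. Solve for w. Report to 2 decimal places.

w = 0.10

Indifference: w·186 + (1−w)·24 = w·112 + (1−w)·32.
Rearranging, 74·w − 8·(1−w) = 0.
So w/(1−w) = 8/74 = 0.1081, giving w = 8/(74+8) = 0.10.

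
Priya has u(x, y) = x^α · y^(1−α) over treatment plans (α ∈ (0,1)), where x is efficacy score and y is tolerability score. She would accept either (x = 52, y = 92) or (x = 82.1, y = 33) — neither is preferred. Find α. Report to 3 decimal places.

Indifference: 52^α · 92^(1−α) = 82.1^α · 33^(1−α).
Rearrange to (52/82.1)^α = (33/92)^(1−α) and take logs: α·-0.456694 = (1−α)·-1.025281.
So α/(1−α) = (-1.025281)/(-0.456694) = 2.245007, and α = 2.245007/3.245007 ≈ 0.692.

α ≈ 0.692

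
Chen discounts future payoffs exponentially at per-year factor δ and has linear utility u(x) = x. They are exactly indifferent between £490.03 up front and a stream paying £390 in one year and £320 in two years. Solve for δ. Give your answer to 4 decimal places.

Present value of the stream is 390·δ + 320·δ². Indifference gives 390δ + 320δ² = 490.03.
Rearranged: 320δ² + 390δ − 490.03 = 0.
δ = (−390 + √(390² + 4·320·490.03)) / (2·320) = (−390 + √779338.40) / 640 ≈ 0.7700.

δ ≈ 0.7700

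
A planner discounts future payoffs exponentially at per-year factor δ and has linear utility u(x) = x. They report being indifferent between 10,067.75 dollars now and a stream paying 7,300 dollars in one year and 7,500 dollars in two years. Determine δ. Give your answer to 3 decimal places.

δ ≈ 0.770

The stream is worth 7300δ + 7500δ² today, so 7300δ + 7500δ² = 10067.75.
That is, 7500δ² + 7300δ − 10067.75 = 0, a quadratic in δ.
By the quadratic formula (taking the positive root), δ = (−7300 + √355322500.00) / 15000 ≈ 0.770.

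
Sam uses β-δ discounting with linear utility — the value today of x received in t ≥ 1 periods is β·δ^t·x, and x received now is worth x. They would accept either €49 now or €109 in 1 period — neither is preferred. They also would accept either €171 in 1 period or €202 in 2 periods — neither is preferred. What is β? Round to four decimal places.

β ≈ 0.5310

Both payoffs in the second observation are in the future, so β drops out: δ^1·171 = δ^2·202 ⇒ δ = 171/202 = 0.84653.
Now use the now-vs-future pair: 49 = β·δ·109 gives β = 49/(0.84653·109) ≈ 0.5310.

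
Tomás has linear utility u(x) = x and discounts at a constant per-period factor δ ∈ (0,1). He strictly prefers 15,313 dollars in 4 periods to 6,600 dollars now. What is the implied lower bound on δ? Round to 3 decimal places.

Comparing present values: 6600 < δ^4·15313.
Hence δ^4 > 6600/15313 = 0.43101, and x ↦ x^(1/4) is increasing on (0,∞).
δ > (6600/15313)^(1/4) ≈ 0.810.

δ > 0.810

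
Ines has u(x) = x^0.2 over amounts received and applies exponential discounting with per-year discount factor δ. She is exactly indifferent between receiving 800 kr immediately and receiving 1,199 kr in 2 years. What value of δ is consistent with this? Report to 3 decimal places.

Equating discounted utilities: u(800) = δ^2·u(1199) ⇒ δ^2 = u(800)/u(1199).
With u(x) = x^0.2: δ^2 = 800^0.2/1199^0.2 = (800/1199)^0.2 = 0.92226.
Taking the square root: δ = 0.92226^(1/2) ≈ 0.960.

δ ≈ 0.960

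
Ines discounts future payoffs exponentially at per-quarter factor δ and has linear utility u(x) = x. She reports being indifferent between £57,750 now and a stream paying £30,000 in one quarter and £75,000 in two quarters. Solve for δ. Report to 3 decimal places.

δ ≈ 0.700

Present value of the stream is 30000·δ + 75000·δ². Indifference gives 30000δ + 75000δ² = 57750.
That is, 75000δ² + 30000δ − 57750 = 0, a quadratic in δ.
By the quadratic formula (taking the positive root), δ = (−30000 + √18225000000.00) / 150000 ≈ 0.700.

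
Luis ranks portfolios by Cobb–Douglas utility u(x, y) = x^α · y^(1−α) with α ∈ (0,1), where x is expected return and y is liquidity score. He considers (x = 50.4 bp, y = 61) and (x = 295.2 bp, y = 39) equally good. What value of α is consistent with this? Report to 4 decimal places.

The Cobb–Douglas utilities coincide, so 50.4^α·61^(1−α) = 295.2^α·39^(1−α).
(50.4/295.2)^α = (39/61)^(1−α); take logs: α·ln(50.4/295.2) = (1−α)·ln(39/61), i.e. α·-1.7676619 = (1−α)·-0.4473122.
Thus α·(-2.2149741) = -0.4473122, so α = -0.4473122/-2.2149741 ≈ 0.2019.

α ≈ 0.2019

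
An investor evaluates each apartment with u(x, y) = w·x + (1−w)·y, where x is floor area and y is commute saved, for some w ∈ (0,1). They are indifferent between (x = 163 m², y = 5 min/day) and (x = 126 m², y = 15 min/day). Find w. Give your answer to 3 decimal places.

u(163,5) = u(126,15) means w·163 + (1−w)·5 = w·126 + (1−w)·15.
Collecting terms: w·37 = (1−w)·10.
So w/(1−w) = 10/37 = 0.2703, giving w = 10/(37+10) = 0.213.

w = 0.213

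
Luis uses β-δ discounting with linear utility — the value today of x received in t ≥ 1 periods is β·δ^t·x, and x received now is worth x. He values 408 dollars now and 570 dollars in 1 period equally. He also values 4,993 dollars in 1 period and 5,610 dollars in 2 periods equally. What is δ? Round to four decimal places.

δ ≈ 0.8900

The second indifference involves only future payoffs, so β cancels: β·δ^1·4993 = β·δ^2·5610, giving δ = 4993/5610 = 0.89002.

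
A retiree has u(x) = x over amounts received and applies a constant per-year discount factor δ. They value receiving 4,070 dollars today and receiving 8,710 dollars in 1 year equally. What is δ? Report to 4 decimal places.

Indifference means u(4070) = δ · u(8710), so δ = u(4070)/u(8710).
With u(x) = x: δ = 4070/8710 = 0.46728.

δ ≈ 0.4673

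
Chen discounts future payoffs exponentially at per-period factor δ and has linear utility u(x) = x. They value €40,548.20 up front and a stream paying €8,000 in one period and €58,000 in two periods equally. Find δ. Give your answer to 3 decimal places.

δ ≈ 0.770

Present value of the stream is 8000·δ + 58000·δ². Indifference gives 8000δ + 58000δ² = 40548.20.
That is, 58000δ² + 8000δ − 40548.20 = 0, a quadratic in δ.
By the quadratic formula (taking the positive root), δ = (−8000 + √9471182400.00) / 116000 ≈ 0.770.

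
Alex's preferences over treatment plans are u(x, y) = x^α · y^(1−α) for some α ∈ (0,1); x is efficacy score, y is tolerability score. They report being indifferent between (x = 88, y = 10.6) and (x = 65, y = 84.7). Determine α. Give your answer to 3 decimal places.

Set the two utilities equal: 88^α·10.6^(1−α) = 65^α·84.7^(1−α).
Taking logs: α·ln 88 + (1−α)·ln 10.6 = α·ln 65 + (1−α)·ln 84.7, i.e. α·0.302950 = (1−α)·2.078262.
Thus α·(2.381212) = 2.078262, so α = 2.078262/2.381212 ≈ 0.873.

α ≈ 0.873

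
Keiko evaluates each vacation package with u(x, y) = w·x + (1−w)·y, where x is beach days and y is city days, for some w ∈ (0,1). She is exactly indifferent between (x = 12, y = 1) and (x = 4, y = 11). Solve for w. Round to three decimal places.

u(12,1) = u(4,11) means w·12 + (1−w)·1 = w·4 + (1−w)·11.
Rearranging, 8·w − 10·(1−w) = 0.
So w/(1−w) = 10/8 = 1.2500, giving w = 10/(8+10) = 0.556.

w = 0.556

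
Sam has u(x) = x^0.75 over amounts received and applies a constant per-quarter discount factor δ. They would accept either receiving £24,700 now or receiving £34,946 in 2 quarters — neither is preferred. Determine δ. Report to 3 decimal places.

Equating discounted utilities: u(24700) = δ^2·u(34946) ⇒ δ^2 = u(24700)/u(34946).
With u(x) = x^0.75: δ^2 = 24700^0.75/34946^0.75 = (24700/34946)^0.75 = 0.77086.
So δ = 0.77086^(1/2) ≈ 0.878.

δ ≈ 0.878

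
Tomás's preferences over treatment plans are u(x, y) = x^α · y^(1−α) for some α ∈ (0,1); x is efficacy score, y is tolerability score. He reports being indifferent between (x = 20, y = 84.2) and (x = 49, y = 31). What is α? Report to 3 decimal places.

Set the two utilities equal: 20^α·84.2^(1−α) = 49^α·31^(1−α).
Rearrange to (20/49)^α = (31/84.2)^(1−α) and take logs: α·-0.896088 = (1−α)·-0.999208.
Thus α·(-1.895296) = -0.999208, so α = -0.999208/-1.895296 ≈ 0.527.

α ≈ 0.527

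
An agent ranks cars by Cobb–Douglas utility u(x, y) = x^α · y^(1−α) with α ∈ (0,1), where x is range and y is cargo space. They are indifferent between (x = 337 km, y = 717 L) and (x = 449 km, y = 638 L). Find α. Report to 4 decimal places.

α ≈ 0.2892

Set the two utilities equal: 337^α·717^(1−α) = 449^α·638^(1−α).
Rearrange to (337/449)^α = (638/717)^(1−α) and take logs: α·-0.2869400 = (1−α)·-0.1167376.
Thus α·(-0.4036776) = -0.1167376, so α = -0.1167376/-0.4036776 ≈ 0.2892.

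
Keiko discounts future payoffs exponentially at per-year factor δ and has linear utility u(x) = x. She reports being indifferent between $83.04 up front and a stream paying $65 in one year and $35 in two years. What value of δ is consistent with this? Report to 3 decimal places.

Equating present values: 83.04 = 65δ + 35δ².
So 35δ² + 65δ − 83.04 = 0.
δ = (−65 + √(65² + 4·35·83.04)) / (2·35) = (−65 + √15850.60) / 70 ≈ 0.870.

δ ≈ 0.870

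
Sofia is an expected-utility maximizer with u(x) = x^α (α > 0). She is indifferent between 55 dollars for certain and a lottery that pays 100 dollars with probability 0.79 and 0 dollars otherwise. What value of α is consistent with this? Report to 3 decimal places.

α ≈ 0.394

EU(lottery) = 0.79·100^α + 0.21·0 = 0.79·100^α.
Setting u(55) equal to that: 55^α = 0.79·100^α ⇒ (55/100)^α = 0.79.
α = ln(0.79) / ln(55/100) = -0.235722/-0.597837 ≈ 0.394.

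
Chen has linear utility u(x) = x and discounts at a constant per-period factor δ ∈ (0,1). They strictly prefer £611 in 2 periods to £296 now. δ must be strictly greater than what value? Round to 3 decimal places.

The preference means 296 < δ^2·611.
Hence δ^2 > 296/611 = 0.48445, and x ↦ x^(1/2) is increasing on (0,∞).
δ > (296/611)^(1/2) ≈ 0.696.

δ > 0.696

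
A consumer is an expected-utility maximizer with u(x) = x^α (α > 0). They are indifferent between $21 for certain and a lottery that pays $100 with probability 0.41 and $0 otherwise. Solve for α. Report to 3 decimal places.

The lottery's expected utility is 0.41·u(100) + 0.59·u(0) = 0.41·100^α (since u(0) = 0 for α > 0).
Equating: 21^α = 0.41·100^α, i.e. 0.2100^α = 0.41.
α = ln(0.41) / ln(21/100) = -0.891598/-1.560648 ≈ 0.571.

α ≈ 0.571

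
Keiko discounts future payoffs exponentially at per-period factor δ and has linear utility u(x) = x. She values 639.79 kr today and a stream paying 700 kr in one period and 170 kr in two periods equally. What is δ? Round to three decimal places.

Present value of the stream is 700·δ + 170·δ². Indifference gives 700δ + 170δ² = 639.79.
Rearranged: 170δ² + 700δ − 639.79 = 0.
By the quadratic formula (taking the positive root), δ = (−700 + √925057.20) / 340 ≈ 0.770.

δ ≈ 0.770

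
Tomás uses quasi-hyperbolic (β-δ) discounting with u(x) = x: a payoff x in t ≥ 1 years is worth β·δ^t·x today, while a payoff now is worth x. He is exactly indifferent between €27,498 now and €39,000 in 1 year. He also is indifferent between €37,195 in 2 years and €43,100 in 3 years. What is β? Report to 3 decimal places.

From the later pair, β·δ^2·37195 = β·δ^3·43100; dividing through, δ = 37195/43100 = 0.86299.
The first indifference: 27498 = β·δ·39000, so β = 27498/(δ·39000) = 27498/(0.86299·39000) ≈ 0.817.

β ≈ 0.817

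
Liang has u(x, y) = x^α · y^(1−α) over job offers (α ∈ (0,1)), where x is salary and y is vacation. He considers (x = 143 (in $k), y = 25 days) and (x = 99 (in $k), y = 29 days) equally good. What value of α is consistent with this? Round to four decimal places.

α ≈ 0.2876

Set the two utilities equal: 143^α·25^(1−α) = 99^α·29^(1−α).
(143/99)^α = (29/25)^(1−α); take logs: α·ln(143/99) = (1−α)·ln(29/25), i.e. α·0.3677248 = (1−α)·0.1484200.
Thus α·(0.5161448) = 0.1484200, so α = 0.1484200/0.5161448 ≈ 0.2876.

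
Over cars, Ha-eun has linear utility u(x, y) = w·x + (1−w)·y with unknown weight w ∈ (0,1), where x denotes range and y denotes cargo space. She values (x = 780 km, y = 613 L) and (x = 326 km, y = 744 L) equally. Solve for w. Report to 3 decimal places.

w = 0.224

Equating utilities: w·780 + (1−w)·613 = w·326 + (1−w)·744.
Rearranging, 454·w − 131·(1−w) = 0.
So w/(1−w) = 131/454 = 0.2885, giving w = 131/(454+131) = 0.224.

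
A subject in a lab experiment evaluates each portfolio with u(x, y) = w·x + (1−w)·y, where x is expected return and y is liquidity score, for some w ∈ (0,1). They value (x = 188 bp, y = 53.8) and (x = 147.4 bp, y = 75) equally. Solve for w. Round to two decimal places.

w = 0.34

Indifference: w·188 + (1−w)·53.8 = w·147.4 + (1−w)·75.
w·(188−147.4) = (1−w)·(75−53.8), i.e. w·40.6 = (1−w)·21.2.
The marginal rate of substitution is 21.2/40.6, so w = 21.2/(40.6+21.2) = 0.34.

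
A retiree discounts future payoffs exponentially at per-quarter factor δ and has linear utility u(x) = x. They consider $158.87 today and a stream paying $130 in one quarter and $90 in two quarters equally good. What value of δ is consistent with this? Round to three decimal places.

Equating present values: 158.87 = 130δ + 90δ².
That is, 90δ² + 130δ − 158.87 = 0, a quadratic in δ.
By the quadratic formula (taking the positive root), δ = (−130 + √74093.20) / 180 ≈ 0.790.

δ ≈ 0.790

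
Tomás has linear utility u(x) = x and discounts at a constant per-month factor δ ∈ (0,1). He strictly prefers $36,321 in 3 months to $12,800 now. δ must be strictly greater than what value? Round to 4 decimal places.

δ > 0.7063

The preference means 12800 < δ^3·36321.
So δ^3 > 12800/36321 = 0.35241; taking the cube root of both positive sides preserves the inequality.
δ > (12800/36321)^(1/3) ≈ 0.7063.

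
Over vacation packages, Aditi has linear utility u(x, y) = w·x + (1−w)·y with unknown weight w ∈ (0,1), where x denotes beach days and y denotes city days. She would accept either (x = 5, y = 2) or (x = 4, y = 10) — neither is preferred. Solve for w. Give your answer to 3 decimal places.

Indifference: w·5 + (1−w)·2 = w·4 + (1−w)·10.
w·(5−4) = (1−w)·(10−2), i.e. w·1 = (1−w)·8.
So w/(1−w) = 8/1 = 8.0000, giving w = 8/(1+8) = 0.889.

w = 0.889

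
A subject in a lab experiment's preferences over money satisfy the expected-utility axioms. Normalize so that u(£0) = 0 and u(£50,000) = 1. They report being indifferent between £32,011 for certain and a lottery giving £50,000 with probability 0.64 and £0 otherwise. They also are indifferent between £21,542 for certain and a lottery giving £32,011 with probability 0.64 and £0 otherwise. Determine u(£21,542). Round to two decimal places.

0.41

From the first indifference, u(£32,011) = 0.64·u(£50,000) + 0.36·u(£0) = 0.64·1 + 0.36·0 = 0.64.
Then u(£21,542) = 0.64·u(£32,011) + 0.36·u(£0) = 0.64·0.64 + 0.36·0.00 = 0.4096.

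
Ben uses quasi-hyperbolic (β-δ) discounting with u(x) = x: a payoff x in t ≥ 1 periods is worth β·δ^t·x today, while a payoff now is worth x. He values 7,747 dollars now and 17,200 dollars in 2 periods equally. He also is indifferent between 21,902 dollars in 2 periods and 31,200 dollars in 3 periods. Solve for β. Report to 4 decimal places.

The second indifference involves only future payoffs, so β cancels: β·δ^2·21902 = β·δ^3·31200, giving δ = 21902/31200 = 0.70199.
Now use the now-vs-future pair: 7747 = β·δ^2·17200 gives β = 7747/(0.49279·17200) ≈ 0.9140.

β ≈ 0.9140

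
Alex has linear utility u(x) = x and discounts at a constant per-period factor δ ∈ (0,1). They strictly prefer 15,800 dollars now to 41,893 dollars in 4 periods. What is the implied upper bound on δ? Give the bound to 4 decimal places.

δ < 0.7837

Comparing present values: 15800 > δ^4·41893.
So δ^4 < 15800/41893 = 0.37715; taking the 4th root of both positive sides preserves the inequality.
δ < 0.37715^(1/4) = 0.7837.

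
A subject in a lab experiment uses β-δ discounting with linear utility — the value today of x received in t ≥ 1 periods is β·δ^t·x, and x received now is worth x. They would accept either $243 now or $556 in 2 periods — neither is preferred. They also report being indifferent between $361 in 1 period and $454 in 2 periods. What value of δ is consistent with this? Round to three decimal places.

δ ≈ 0.795

The second indifference involves only future payoffs, so β cancels: β·δ^1·361 = β·δ^2·454, giving δ = 361/454 = 0.79515.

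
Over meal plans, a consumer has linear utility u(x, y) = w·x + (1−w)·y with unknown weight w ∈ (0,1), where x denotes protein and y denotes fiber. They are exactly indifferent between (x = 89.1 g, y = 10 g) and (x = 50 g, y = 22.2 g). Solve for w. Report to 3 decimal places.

w = 0.238

Indifference: w·89.1 + (1−w)·10 = w·50 + (1−w)·22.2.
w·(89.1−50) = (1−w)·(22.2−10), i.e. w·39.1 = (1−w)·12.2.
So w/(1−w) = 12.2/39.1 = 0.3120, giving w = 12.2/(39.1+12.2) = 0.238.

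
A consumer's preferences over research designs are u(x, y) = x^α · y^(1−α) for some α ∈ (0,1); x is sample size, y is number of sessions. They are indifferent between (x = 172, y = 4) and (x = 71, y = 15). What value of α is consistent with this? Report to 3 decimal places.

Set the two utilities equal: 172^α·4^(1−α) = 71^α·15^(1−α).
Taking logs: α·ln 172 + (1−α)·ln 4 = α·ln 71 + (1−α)·ln 15, i.e. α·0.884815 = (1−α)·1.321756.
Thus α·(2.206571) = 1.321756, so α = 1.321756/2.206571 ≈ 0.599.

α ≈ 0.599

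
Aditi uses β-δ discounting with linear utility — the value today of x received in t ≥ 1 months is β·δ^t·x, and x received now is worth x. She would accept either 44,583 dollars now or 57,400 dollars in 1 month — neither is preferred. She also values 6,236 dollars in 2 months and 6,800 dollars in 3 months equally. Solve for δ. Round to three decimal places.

δ ≈ 0.917

Both payoffs in the second observation are in the future, so β drops out: δ^2·6236 = δ^3·6800 ⇒ δ = 6236/6800 = 0.91706.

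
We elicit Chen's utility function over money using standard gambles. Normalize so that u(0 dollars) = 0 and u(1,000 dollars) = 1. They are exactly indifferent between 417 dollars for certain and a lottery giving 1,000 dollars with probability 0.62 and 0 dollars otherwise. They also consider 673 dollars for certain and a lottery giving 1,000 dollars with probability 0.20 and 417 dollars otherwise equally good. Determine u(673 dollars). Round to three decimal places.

0.696

First, u(417 dollars) = 0.62·u(1,000 dollars) + 0.38·u(0 dollars) = 0.62.
Then u(673 dollars) = 0.20·u(1,000 dollars) + 0.80·u(417 dollars) = 0.20·1.00 + 0.80·0.62 = 0.6960.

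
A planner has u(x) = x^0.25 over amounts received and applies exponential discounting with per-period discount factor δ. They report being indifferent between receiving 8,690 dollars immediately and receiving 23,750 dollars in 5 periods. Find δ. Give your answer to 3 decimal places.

δ ≈ 0.951

Indifference means u(8690) = δ^5 · u(23750), so δ^5 = u(8690)/u(23750).
With u(x) = x^0.25: δ^5 = 8690^0.25/23750^0.25 = (8690/23750)^0.25 = 0.77775.
Taking the 5th root: δ = 0.77775^(1/5) ≈ 0.951.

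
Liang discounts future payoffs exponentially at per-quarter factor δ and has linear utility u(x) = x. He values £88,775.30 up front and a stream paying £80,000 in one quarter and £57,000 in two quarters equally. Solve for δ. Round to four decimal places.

Present value of the stream is 80000·δ + 57000·δ². Indifference gives 80000δ + 57000δ² = 88775.30.
So 57000δ² + 80000δ − 88775.30 = 0.
By the quadratic formula (taking the positive root), δ = (−80000 + √26640768400.00) / 114000 ≈ 0.7300.

δ ≈ 0.7300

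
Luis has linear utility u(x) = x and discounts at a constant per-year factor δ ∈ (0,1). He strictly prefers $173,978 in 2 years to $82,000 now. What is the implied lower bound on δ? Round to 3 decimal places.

δ > 0.687

Comparing present values: 82000 < δ^2·173978.
So δ^2 > 82000/173978 = 0.47132; taking the square root of both positive sides preserves the inequality.
δ > 0.47132^(1/2) = 0.687.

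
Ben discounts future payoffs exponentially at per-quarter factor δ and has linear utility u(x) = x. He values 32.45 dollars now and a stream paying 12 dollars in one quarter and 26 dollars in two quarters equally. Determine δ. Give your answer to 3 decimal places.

The stream is worth 12δ + 26δ² today, so 12δ + 26δ² = 32.45.
That is, 26δ² + 12δ − 32.45 = 0, a quadratic in δ.
By the quadratic formula (taking the positive root), δ = (−12 + √3518.80) / 52 ≈ 0.910.

δ ≈ 0.910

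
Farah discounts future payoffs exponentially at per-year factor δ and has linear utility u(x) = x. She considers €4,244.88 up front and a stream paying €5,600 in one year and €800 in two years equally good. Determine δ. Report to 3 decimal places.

δ ≈ 0.690

Equating present values: 4244.88 = 5600δ + 800δ².
Rearranged: 800δ² + 5600δ − 4244.88 = 0.
By the quadratic formula (taking the positive root), δ = (−5600 + √44943616.00) / 1600 ≈ 0.690.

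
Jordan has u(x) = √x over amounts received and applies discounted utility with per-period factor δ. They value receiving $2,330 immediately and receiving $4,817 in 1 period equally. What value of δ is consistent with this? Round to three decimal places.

δ ≈ 0.695

Equating discounted utilities: u(2330) = δ·u(4817) ⇒ δ = u(2330)/u(4817).
Since u(x) = √x, δ = √(2330/4817) = 0.69549.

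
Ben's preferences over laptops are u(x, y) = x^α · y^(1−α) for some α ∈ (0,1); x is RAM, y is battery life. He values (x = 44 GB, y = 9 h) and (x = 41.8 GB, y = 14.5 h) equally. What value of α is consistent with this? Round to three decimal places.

Indifference: 44^α · 9^(1−α) = 41.8^α · 14.5^(1−α).
Taking logs: α·ln 44 + (1−α)·ln 9 = α·ln 41.8 + (1−α)·ln 14.5, i.e. α·0.051293 = (1−α)·0.476924.
With A = 0.051293 and B = 0.476924: α·A = (1−α)·B, so α = B/(A+B) = 0.476924/0.528217 ≈ 0.903.

α ≈ 0.903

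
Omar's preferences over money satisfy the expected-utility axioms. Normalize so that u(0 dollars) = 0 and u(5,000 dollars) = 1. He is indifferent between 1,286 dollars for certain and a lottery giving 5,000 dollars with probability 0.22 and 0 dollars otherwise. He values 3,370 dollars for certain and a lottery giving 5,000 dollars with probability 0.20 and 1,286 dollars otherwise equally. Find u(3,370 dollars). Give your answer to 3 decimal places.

The first gamble pins u(1,286 dollars): it must equal 0.22·1 + 0.78·0 = 0.22.
Then u(3,370 dollars) = 0.20·u(5,000 dollars) + 0.80·u(1,286 dollars) = 0.20·1.00 + 0.80·0.22 = 0.3760.

0.376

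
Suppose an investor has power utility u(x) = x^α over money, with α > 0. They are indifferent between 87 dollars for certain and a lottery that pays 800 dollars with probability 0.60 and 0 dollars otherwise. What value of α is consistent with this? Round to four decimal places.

EU(lottery) = 0.60·800^α + 0.40·0 = 0.60·800^α.
Indifference: 87^α = 0.60·800^α, so (87/800)^α = 0.60.
Taking logs: α·ln(87/800) = ln(0.60), so α = -0.5108256 / -2.2187036 ≈ 0.2302.

α ≈ 0.2302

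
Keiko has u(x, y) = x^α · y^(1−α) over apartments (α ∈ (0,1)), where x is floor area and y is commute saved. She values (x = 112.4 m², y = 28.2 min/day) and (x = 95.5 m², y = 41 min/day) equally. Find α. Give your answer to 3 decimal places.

Indifference: 112.4^α · 28.2^(1−α) = 95.5^α · 41^(1−α).
Rearrange to (112.4/95.5)^α = (41/28.2)^(1−α) and take logs: α·0.162938 = (1−α)·0.374250.
Thus α·(0.537188) = 0.374250, so α = 0.374250/0.537188 ≈ 0.697.

α ≈ 0.697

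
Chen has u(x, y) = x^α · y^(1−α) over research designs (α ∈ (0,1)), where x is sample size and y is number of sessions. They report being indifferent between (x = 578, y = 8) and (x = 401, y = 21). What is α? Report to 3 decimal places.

The Cobb–Douglas utilities coincide, so 578^α·8^(1−α) = 401^α·21^(1−α).
Rearrange to (578/401)^α = (21/8)^(1−α) and take logs: α·0.365612 = (1−α)·0.965081.
So α/(1−α) = (0.965081)/(0.365612) = 2.639632, and α = 2.639632/3.639632 ≈ 0.725.

α ≈ 0.725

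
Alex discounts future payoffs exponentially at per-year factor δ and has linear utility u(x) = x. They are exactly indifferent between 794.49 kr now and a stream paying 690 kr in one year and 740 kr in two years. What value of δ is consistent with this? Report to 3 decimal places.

δ ≈ 0.670

Present value of the stream is 690·δ + 740·δ². Indifference gives 690δ + 740δ² = 794.49.
Rearranged: 740δ² + 690δ − 794.49 = 0.
By the quadratic formula (taking the positive root), δ = (−690 + √2827790.40) / 1480 ≈ 0.670.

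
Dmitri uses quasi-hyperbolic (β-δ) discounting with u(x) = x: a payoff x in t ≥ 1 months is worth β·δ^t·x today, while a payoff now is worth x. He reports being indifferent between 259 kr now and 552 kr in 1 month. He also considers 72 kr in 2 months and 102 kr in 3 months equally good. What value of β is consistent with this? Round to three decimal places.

The second indifference involves only future payoffs, so β cancels: β·δ^2·72 = β·δ^3·102, giving δ = 72/102 = 0.70588.
Now use the now-vs-future pair: 259 = β·δ·552 gives β = 259/(0.70588·552) ≈ 0.665.

β ≈ 0.665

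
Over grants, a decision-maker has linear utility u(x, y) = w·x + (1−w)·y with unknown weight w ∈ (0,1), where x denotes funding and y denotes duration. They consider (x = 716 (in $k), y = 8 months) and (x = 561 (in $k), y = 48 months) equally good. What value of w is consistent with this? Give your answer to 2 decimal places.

Equating utilities: w·716 + (1−w)·8 = w·561 + (1−w)·48.
Rearranging, 155·w − 40·(1−w) = 0.
Hence w = 40/(155+40) = 40/195 = 0.21.

w = 0.21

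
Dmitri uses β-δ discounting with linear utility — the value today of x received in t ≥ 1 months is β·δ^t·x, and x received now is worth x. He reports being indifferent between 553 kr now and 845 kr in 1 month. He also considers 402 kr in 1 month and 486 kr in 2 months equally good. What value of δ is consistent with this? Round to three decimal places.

δ ≈ 0.827

Both payoffs in the second observation are in the future, so β drops out: δ^1·402 = δ^2·486 ⇒ δ = 402/486 = 0.82716.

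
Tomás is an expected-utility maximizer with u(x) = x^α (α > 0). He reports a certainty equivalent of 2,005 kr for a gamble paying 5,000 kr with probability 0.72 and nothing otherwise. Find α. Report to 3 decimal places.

α ≈ 0.359

Since u(0) = 0, the lottery's EU is 0.72·5000^α.
Equating: 2005^α = 0.72·5000^α, i.e. 0.4010^α = 0.72.
α = ln(0.72) / ln(2005/5000) = -0.328504/-0.913794 ≈ 0.359.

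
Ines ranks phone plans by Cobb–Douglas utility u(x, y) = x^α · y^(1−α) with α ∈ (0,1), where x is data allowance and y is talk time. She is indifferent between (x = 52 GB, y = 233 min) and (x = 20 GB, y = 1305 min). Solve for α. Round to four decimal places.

Indifference: 52^α · 233^(1−α) = 20^α · 1305^(1−α).
Taking logs: α·ln 52 + (1−α)·ln 233 = α·ln 20 + (1−α)·ln 1305, i.e. α·0.9555114 = (1−α)·1.7229199.
With A = 0.9555114 and B = 1.7229199: α·A = (1−α)·B, so α = B/(A+B) = 1.7229199/2.6784313 ≈ 0.6433.

α ≈ 0.6433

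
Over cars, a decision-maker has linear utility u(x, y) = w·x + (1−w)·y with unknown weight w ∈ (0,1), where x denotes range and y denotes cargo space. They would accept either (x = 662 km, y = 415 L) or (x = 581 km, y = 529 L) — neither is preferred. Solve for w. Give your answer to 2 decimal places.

w = 0.58

u(662,415) = u(581,529) means w·662 + (1−w)·415 = w·581 + (1−w)·529.
Rearranging, 81·w − 114·(1−w) = 0.
The marginal rate of substitution is 114/81, so w = 114/(81+114) = 0.58.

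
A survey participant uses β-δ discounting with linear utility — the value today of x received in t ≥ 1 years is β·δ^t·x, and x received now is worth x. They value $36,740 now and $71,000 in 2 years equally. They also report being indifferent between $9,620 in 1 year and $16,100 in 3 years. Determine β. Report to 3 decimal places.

From the later pair, β·δ^1·9620 = β·δ^3·16100; dividing through, δ^2 = 9620/16100 = 0.59752, so δ = 0.77299.
The first indifference: 36740 = β·δ^2·71000, so β = 36740/(δ^2·71000) = 36740/(0.59752·71000) ≈ 0.866.

β ≈ 0.866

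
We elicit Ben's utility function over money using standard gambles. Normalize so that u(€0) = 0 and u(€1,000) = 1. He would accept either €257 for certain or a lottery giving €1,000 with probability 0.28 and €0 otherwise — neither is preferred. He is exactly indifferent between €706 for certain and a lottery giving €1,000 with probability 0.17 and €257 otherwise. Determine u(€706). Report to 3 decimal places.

0.402

From the first indifference, u(€257) = 0.28·u(€1,000) + 0.72·u(€0) = 0.28·1 + 0.72·0 = 0.28.
Then u(€706) = 0.17·u(€1,000) + 0.83·u(€257) = 0.17·1.00 + 0.83·0.28 = 0.4024.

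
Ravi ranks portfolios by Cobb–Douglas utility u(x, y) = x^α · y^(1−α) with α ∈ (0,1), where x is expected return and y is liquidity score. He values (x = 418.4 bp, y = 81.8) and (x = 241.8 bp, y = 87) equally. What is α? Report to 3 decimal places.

α ≈ 0.101

The Cobb–Douglas utilities coincide, so 418.4^α·81.8^(1−α) = 241.8^α·87^(1−α).
Rearrange to (418.4/241.8)^α = (87/81.8)^(1−α) and take logs: α·0.548327 = (1−α)·0.061631.
Thus α·(0.609958) = 0.061631, so α = 0.061631/0.609958 ≈ 0.101.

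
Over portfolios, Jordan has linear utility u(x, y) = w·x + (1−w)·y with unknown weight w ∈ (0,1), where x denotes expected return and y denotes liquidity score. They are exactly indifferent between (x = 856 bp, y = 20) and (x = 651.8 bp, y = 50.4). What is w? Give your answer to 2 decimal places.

Indifference: w·856 + (1−w)·20 = w·651.8 + (1−w)·50.4.
Rearranging, 204.2·w − 30.4·(1−w) = 0.
The marginal rate of substitution is 30.4/204.2, so w = 30.4/(204.2+30.4) = 0.13.

w = 0.13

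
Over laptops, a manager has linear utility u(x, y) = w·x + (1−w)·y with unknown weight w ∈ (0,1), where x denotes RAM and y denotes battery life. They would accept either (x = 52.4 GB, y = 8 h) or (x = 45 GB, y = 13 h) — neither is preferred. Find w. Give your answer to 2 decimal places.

Indifference: w·52.4 + (1−w)·8 = w·45 + (1−w)·13.
Collecting terms: w·7.4 = (1−w)·5.
The marginal rate of substitution is 5/7.4, so w = 5/(7.4+5) = 0.40.

w = 0.40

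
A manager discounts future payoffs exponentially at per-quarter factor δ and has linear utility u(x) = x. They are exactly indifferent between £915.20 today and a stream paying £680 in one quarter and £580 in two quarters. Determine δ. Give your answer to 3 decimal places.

Equating present values: 915.20 = 680δ + 580δ².
Rearranged: 580δ² + 680δ − 915.20 = 0.
δ = (−680 + √(680² + 4·580·915.20)) / (2·580) = (−680 + √2585664.00) / 1160 ≈ 0.800.

δ ≈ 0.800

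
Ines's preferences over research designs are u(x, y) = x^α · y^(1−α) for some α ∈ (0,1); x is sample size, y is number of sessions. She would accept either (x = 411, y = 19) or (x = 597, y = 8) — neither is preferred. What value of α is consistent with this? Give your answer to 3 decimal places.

α ≈ 0.699

Indifference: 411^α · 19^(1−α) = 597^α · 8^(1−α).
Taking logs: α·ln 411 + (1−α)·ln 19 = α·ln 597 + (1−α)·ln 8, i.e. α·-0.373324 = (1−α)·-0.864997.
So α/(1−α) = (-0.864997)/(-0.373324) = 2.317014, and α = 2.317014/3.317014 ≈ 0.699.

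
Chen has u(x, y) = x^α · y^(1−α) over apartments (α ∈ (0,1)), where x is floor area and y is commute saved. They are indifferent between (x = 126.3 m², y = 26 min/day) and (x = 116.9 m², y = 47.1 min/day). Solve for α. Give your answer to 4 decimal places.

α ≈ 0.8848

Indifference: 126.3^α · 26^(1−α) = 116.9^α · 47.1^(1−α).
Rearrange to (126.3/116.9)^α = (47.1/26)^(1−α) and take logs: α·0.0773412 = (1−α)·0.5941765.
So α/(1−α) = (0.5941765)/(0.0773412) = 7.6825353, and α = 7.6825353/8.6825353 ≈ 0.8848.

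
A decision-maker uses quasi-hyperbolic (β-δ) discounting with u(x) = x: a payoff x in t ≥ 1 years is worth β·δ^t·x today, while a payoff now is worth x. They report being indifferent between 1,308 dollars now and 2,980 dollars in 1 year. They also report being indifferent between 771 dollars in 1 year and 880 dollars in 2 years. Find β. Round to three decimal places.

Both payoffs in the second observation are in the future, so β drops out: δ^1·771 = δ^2·880 ⇒ δ = 771/880 = 0.87614.
Now use the now-vs-future pair: 1308 = β·δ·2980 gives β = 1308/(0.87614·2980) ≈ 0.501.

β ≈ 0.501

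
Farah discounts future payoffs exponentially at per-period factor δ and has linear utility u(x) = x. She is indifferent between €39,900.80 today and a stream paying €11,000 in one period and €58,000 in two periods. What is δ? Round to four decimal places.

Equating present values: 39900.80 = 11000δ + 58000δ².
That is, 58000δ² + 11000δ − 39900.80 = 0, a quadratic in δ.
The positive root is δ = [−11000 + √(11000² + 4·58000·39900.80)] / (2·58000) = (−11000 + 96840.000)/116000 ≈ 0.7400.

δ ≈ 0.7400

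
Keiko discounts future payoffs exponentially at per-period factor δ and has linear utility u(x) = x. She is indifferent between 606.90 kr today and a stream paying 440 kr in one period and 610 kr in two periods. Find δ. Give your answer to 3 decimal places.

δ ≈ 0.700

Present value of the stream is 440·δ + 610·δ². Indifference gives 440δ + 610δ² = 606.90.
Rearranged: 610δ² + 440δ − 606.90 = 0.
The positive root is δ = [−440 + √(440² + 4·610·606.90)] / (2·610) = (−440 + 1294.000)/1220 ≈ 0.700.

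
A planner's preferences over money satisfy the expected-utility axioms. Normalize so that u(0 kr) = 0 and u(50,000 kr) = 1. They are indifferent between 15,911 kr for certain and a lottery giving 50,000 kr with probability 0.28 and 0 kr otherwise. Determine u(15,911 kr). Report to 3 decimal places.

By the standard-gamble method, u(15,911 kr) is just the indifference probability on the best outcome: 0.28.

0.280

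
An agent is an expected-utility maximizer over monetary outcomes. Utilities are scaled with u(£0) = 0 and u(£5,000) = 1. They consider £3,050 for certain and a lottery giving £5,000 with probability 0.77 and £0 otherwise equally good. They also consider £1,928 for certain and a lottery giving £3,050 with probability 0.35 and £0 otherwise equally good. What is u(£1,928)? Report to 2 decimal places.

From the first indifference, u(£3,050) = 0.77·u(£5,000) + 0.23·u(£0) = 0.77·1 + 0.23·0 = 0.77.
Chaining: u(£1,928) = 0.35·0.77 + 0.65·0.00 = 0.2695.

0.27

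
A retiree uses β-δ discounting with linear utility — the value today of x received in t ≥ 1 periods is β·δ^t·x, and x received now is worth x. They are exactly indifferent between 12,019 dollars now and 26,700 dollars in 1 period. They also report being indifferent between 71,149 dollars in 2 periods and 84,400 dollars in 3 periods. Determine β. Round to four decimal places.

β ≈ 0.5340

The second indifference involves only future payoffs, so β cancels: β·δ^2·71149 = β·δ^3·84400, giving δ = 71149/84400 = 0.84300.
The first indifference: 12019 = β·δ·26700, so β = 12019/(δ·26700) = 12019/(0.84300·26700) ≈ 0.5340.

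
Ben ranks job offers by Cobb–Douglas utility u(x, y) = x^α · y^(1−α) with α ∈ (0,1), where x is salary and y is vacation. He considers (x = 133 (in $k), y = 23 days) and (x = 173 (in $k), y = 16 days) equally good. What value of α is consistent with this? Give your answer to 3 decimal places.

α ≈ 0.580

Indifference: 133^α · 23^(1−α) = 173^α · 16^(1−α).
Taking logs: α·ln 133 + (1−α)·ln 23 = α·ln 173 + (1−α)·ln 16, i.e. α·-0.262942 = (1−α)·-0.362905.
Thus α·(-0.625847) = -0.362905, so α = -0.362905/-0.625847 ≈ 0.580.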